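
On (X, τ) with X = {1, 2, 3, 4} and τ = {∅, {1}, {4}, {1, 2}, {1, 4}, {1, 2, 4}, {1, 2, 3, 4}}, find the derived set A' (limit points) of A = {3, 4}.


A' = {3}

For each x ∈ X, list the open sets U ∈ τ with x ∈ U, then check whether U ∩ (A ∖ {x}) ≠ ∅ for every such U.
  x = 1: open {1} ∋ x has {1} ∩ (A ∖ {1}) = ∅, so x is NOT a limit point.
  x = 2: open {1, 2} ∋ x has {1, 2} ∩ (A ∖ {2}) = ∅, so x is NOT a limit point.
  x = 3: opens ∋ x are {1, 2, 3, 4}; each meets A ∖ {3}, so x IS a limit point.
  x = 4: open {4} ∋ x has {4} ∩ (A ∖ {4}) = ∅, so x is NOT a limit point.
Collecting: A' = {3}.


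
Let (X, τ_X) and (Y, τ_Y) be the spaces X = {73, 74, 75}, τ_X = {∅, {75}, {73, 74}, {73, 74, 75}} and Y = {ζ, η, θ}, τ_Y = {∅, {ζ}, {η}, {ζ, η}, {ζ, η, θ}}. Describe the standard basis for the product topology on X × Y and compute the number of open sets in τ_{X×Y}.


Basis B = {∅ × ∅, {75} × {ζ}, {75} × {η}, {73, 74} × {ζ}, {73, 74} × {η}, {75} × {ζ, η}, {73, 74, 75} × {ζ}, {73, 74, 75} × {η}, {75} × {ζ, η, θ}, {73, 74} × {ζ, η}, {73, 74} × {ζ, η, θ}, {73, 74, 75} × {ζ, η}, {73, 74, 75} × {ζ, η, θ}}; |τ_{X×Y}| = 25.

Enumerate products U × V with U ∈ τ_X, V ∈ τ_Y (deduplicated):
  ∅ × ∅ = {} (∅)
  {75} × {ζ} = {(75,ζ)}
  {75} × {η} = {(75,η)}
  {73, 74} × {ζ} = {(73,ζ), (74,ζ)}
  {73, 74} × {η} = {(73,η), (74,η)}
  {75} × {ζ, η} = {(75,ζ), (75,η)}
  {73, 74, 75} × {ζ} = {(73,ζ), (74,ζ), (75,ζ)}
  {73, 74, 75} × {η} = {(73,η), (74,η), (75,η)}
  {75} × {ζ, η, θ} = {(75,ζ), (75,η), (75,θ)}
  {73, 74} × {ζ, η} = {(73,ζ), (73,η), (74,ζ), (74,η)}
  {73, 74} × {ζ, η, θ} = {(73,ζ), (73,η), (73,θ), (74,ζ), (74,η), (74,θ)}
  {73, 74, 75} × {ζ, η} = {(73,ζ), (73,η), (74,ζ), (74,η), (75,ζ), (75,η)}
  {73, 74, 75} × {ζ, η, θ} = {(73,ζ), (73,η), (73,θ), (74,ζ), (74,η), (74,θ), (75,ζ), (75,η), (75,θ)}
These 13 distinct sets form the basis B.
Close under arbitrary unions to get τ_{X×Y}; counting gives |τ_{X×Y}| = 25.


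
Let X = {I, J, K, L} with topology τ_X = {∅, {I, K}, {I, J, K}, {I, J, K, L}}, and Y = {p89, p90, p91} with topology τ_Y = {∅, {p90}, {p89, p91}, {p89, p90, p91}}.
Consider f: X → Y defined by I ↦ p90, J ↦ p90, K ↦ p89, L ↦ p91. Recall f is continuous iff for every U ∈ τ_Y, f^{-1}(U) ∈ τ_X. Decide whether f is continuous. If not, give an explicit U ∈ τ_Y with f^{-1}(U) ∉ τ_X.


f is NOT continuous.

Compute f^{-1}(U) for each U ∈ τ_Y:
  U = ∅: f^{-1}(U) = ∅ ∈ τ_X ✓.
  U = {p90}: f^{-1}(U) = {I, J} ∉ τ_X ✗.
  U = {p89, p91}: f^{-1}(U) = {K, L} ∉ τ_X ✗.
  U = {p89, p90, p91}: f^{-1}(U) = {I, J, K, L} ∈ τ_X ✓.
Found U = {p90} with f^{-1}(U) = {I, J} not in τ_X. Therefore f is NOT continuous.


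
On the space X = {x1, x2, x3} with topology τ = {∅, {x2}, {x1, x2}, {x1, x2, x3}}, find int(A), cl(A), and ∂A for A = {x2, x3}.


int(A) = {x2}, cl(A) = {x1, x2, x3}, ∂A = {x1, x3}.

Closed sets in (X, τ) are complements of opens:
  closed(X, τ) = {∅, {x3}, {x1, x3}, {x1, x2, x3}}.
int(A) = ⋃ {U ∈ τ : U ⊆ A}. Opens contained in A: ∅, {x2}.
Taking the union of these: int(A) = {x2}.
cl(A) = ⋂ {C closed : A ⊆ C}. Closed sets containing A: {x1, x2, x3}.
Intersecting these: cl(A) = {x1, x2, x3}.
∂A = cl(A) ∖ int(A) = {x1, x2, x3} ∖ {x2} = {x1, x3}.


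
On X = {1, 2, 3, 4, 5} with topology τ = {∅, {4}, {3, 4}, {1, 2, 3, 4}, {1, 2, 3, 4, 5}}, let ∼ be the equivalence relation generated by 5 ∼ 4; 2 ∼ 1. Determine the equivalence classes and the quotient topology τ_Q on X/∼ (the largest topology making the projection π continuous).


X/∼ = {[1=2], [3], [4=5]}; |τ_Q| = 2.

Equivalence classes: [1=2], [3], [4=5].
Quotient map π: X → X/∼ sends 1 ↦ [1=2], 2 ↦ [1=2], 3 ↦ [3], 4 ↦ [4=5], 5 ↦ [4=5].
For each subset V ⊆ X/∼, compute π^{-1}(V) ⊆ X and check whether π^{-1}(V) ∈ τ. V is open in τ_Q iff π^{-1}(V) ∈ τ.
  V = {}: π^{-1}(V) = ∅ ∈ τ ✓.
  V = {[1=2]}: π^{-1}(V) = {1, 2} ∉ τ ✗.
  V = {[3]}: π^{-1}(V) = {3} ∉ τ ✗.
  V = {[1=2], [3]}: π^{-1}(V) = {1, 2, 3} ∉ τ ✗.
  V = {[4=5]}: π^{-1}(V) = {4, 5} ∉ τ ✗.
  V = {[1=2], [4=5]}: π^{-1}(V) = {1, 2, 4, 5} ∉ τ ✗.
  V = {[3], [4=5]}: π^{-1}(V) = {3, 4, 5} ∉ τ ✗.
  V = {[1=2], [3], [4=5]}: π^{-1}(V) = {1, 2, 3, 4, 5} ∈ τ ✓.
Open sets in the quotient: τ_Q = {{}, {[1=2], [3], [4=5]}} (2 elements).


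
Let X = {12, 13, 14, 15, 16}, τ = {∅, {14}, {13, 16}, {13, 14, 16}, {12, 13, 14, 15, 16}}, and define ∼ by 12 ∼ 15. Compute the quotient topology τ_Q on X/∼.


X/∼ = {[12=15], [13], [14], [16]}; |τ_Q| = 5.

Equivalence classes: [12=15], [13], [14], [16].
Quotient map π: X → X/∼ sends 12 ↦ [12=15], 13 ↦ [13], 14 ↦ [14], 15 ↦ [12=15], 16 ↦ [16].
For each subset V ⊆ X/∼, compute π^{-1}(V) ⊆ X and check whether π^{-1}(V) ∈ τ. V is open in τ_Q iff π^{-1}(V) ∈ τ.
  V = {}: π^{-1}(V) = ∅ ∈ τ ✓.
  V = {[12=15]}: π^{-1}(V) = {12, 15} ∉ τ ✗.
  V = {[13]}: π^{-1}(V) = {13} ∉ τ ✗.
  V = {[12=15], [13]}: π^{-1}(V) = {12, 13, 15} ∉ τ ✗.
  V = {[14]}: π^{-1}(V) = {14} ∈ τ ✓.
  V = {[12=15], [14]}: π^{-1}(V) = {12, 14, 15} ∉ τ ✗.
  V = {[13], [14]}: π^{-1}(V) = {13, 14} ∉ τ ✗.
  V = {[12=15], [13], [14]}: π^{-1}(V) = {12, 13, 14, 15} ∉ τ ✗.
  V = {[16]}: π^{-1}(V) = {16} ∉ τ ✗.
  V = {[12=15], [16]}: π^{-1}(V) = {12, 15, 16} ∉ τ ✗.
  V = {[13], [16]}: π^{-1}(V) = {13, 16} ∈ τ ✓.
  V = {[12=15], [13], [16]}: π^{-1}(V) = {12, 13, 15, 16} ∉ τ ✗.
  V = {[14], [16]}: π^{-1}(V) = {14, 16} ∉ τ ✗.
  V = {[12=15], [14], [16]}: π^{-1}(V) = {12, 14, 15, 16} ∉ τ ✗.
  V = {[13], [14], [16]}: π^{-1}(V) = {13, 14, 16} ∈ τ ✓.
  V = {[12=15], [13], [14], [16]}: π^{-1}(V) = {12, 13, 14, 15, 16} ∈ τ ✓.
Open sets in the quotient: τ_Q = {{}, {[14]}, {[13], [16]}, {[13], [14], [16]}, {[12=15], [13], [14], [16]}} (5 elements).


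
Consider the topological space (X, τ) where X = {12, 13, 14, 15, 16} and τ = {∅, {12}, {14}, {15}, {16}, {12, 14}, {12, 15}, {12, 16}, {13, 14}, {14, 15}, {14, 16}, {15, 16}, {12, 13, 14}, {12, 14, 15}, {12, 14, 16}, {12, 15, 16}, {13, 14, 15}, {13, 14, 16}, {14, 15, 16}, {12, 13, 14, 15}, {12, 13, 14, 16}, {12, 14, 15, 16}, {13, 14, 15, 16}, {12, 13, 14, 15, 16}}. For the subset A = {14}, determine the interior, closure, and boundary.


int(A) = {14}, cl(A) = {13, 14}, ∂A = {13}.

Closed sets in (X, τ) are complements of opens:
  closed(X, τ) = {∅, {12}, {13}, {15}, {16}, {12, 13}, {12, 15}, {12, 16}, {13, 14}, {13, 15}, {13, 16}, {15, 16}, {12, 13, 14}, {12, 13, 15}, {12, 13, 16}, {12, 15, 16}, {13, 14, 15}, {13, 14, 16}, {13, 15, 16}, {12, 13, 14, 15}, {12, 13, 14, 16}, {12, 13, 15, 16}, {13, 14, 15, 16}, {12, 13, 14, 15, 16}}.
int(A) = ⋃ {U ∈ τ : U ⊆ A}. Opens contained in A: ∅, {14}.
Taking the union of these: int(A) = {14}.
cl(A) = ⋂ {C closed : A ⊆ C}. Closed sets containing A: {13, 14}, {12, 13, 14}, {13, 14, 15}, {13, 14, 16}, {12, 13, 14, 15}, {12, 13, 14, 16}, {13, 14, 15, 16}, {12, 13, 14, 15, 16}.
Intersecting these: cl(A) = {13, 14}.
∂A = cl(A) ∖ int(A) = {13, 14} ∖ {14} = {13}.


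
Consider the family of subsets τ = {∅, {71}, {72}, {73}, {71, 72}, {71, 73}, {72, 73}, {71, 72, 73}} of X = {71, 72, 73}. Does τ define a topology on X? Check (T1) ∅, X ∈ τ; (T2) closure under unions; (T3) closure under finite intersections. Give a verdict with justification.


τ IS a topology on X.

Axiom (T1): ∅ ∈ τ? Yes; X ∈ τ? Yes.
Axiom (T2/T3): check pairwise unions and intersections of members of τ.
All pairwise intersections and unions checked — each lies in τ. Therefore τ satisfies (T1), (T2), (T3): it IS a topology on X.


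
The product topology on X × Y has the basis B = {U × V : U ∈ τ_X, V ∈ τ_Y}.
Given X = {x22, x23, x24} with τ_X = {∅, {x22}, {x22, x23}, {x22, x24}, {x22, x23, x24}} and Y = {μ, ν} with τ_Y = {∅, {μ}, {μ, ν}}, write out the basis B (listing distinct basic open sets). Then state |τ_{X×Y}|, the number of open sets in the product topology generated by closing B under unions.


Basis B = {∅ × ∅, {x22} × {μ}, {x22} × {μ, ν}, {x22, x23} × {μ}, {x22, x24} × {μ}, {x22, x23, x24} × {μ}, {x22, x23} × {μ, ν}, {x22, x24} × {μ, ν}, {x22, x23, x24} × {μ, ν}}; |τ_{X×Y}| = 14.

Enumerate products U × V with U ∈ τ_X, V ∈ τ_Y (deduplicated):
  ∅ × ∅ = {} (∅)
  {x22} × {μ} = {(x22,μ)}
  {x22} × {μ, ν} = {(x22,μ), (x22,ν)}
  {x22, x23} × {μ} = {(x22,μ), (x23,μ)}
  {x22, x24} × {μ} = {(x22,μ), (x24,μ)}
  {x22, x23, x24} × {μ} = {(x22,μ), (x23,μ), (x24,μ)}
  {x22, x23} × {μ, ν} = {(x22,μ), (x22,ν), (x23,μ), (x23,ν)}
  {x22, x24} × {μ, ν} = {(x22,μ), (x22,ν), (x24,μ), (x24,ν)}
  {x22, x23, x24} × {μ, ν} = {(x22,μ), (x22,ν), (x23,μ), (x23,ν), (x24,μ), (x24,ν)}
These 9 distinct sets form the basis B.
Close under arbitrary unions to get τ_{X×Y}; counting gives |τ_{X×Y}| = 14.


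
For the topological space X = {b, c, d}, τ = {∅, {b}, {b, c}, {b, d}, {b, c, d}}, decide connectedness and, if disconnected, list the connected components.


(X, τ) is connected.

Find clopen sets (U ∈ τ with X ∖ U ∈ τ):
  U = ∅, X ∖ U = {b, c, d} — both open, so U is clopen.
  U = {b, c, d}, X ∖ U = ∅ — both open, so U is clopen.
Only trivial clopens (∅ and X) exist, so (X, τ) is connected.
Compute connected components by grouping points that agree on all clopens:
  component: {b, c, d}


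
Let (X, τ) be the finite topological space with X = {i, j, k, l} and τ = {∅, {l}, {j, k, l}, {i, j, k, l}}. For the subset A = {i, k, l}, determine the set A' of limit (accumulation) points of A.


A' = {i, j, k}

For each x ∈ X, list the open sets U ∈ τ with x ∈ U, then check whether U ∩ (A ∖ {x}) ≠ ∅ for every such U.
  x = i: opens ∋ x are {i, j, k, l}; each meets A ∖ {i}, so x IS a limit point.
  x = j: opens ∋ x are {j, k, l}, {i, j, k, l}; each meets A ∖ {j}, so x IS a limit point.
  x = k: opens ∋ x are {j, k, l}, {i, j, k, l}; each meets A ∖ {k}, so x IS a limit point.
  x = l: open {l} ∋ x has {l} ∩ (A ∖ {l}) = ∅, so x is NOT a limit point.
Collecting: A' = {i, j, k}.


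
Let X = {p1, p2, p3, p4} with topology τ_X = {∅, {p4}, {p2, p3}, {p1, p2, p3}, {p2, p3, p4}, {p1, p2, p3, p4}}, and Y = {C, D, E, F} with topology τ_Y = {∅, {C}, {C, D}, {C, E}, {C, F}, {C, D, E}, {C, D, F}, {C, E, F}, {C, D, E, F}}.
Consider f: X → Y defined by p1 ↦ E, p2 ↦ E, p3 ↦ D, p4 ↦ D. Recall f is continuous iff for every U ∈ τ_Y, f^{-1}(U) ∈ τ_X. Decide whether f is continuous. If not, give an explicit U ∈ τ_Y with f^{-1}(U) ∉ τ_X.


f is NOT continuous.

Compute f^{-1}(U) for each U ∈ τ_Y:
  U = ∅: f^{-1}(U) = ∅ ∈ τ_X ✓.
  U = {C}: f^{-1}(U) = ∅ ∈ τ_X ✓.
  U = {C, D}: f^{-1}(U) = {p3, p4} ∉ τ_X ✗.
  U = {C, E}: f^{-1}(U) = {p1, p2} ∉ τ_X ✗.
  U = {C, F}: f^{-1}(U) = ∅ ∈ τ_X ✓.
  U = {C, D, E}: f^{-1}(U) = {p1, p2, p3, p4} ∈ τ_X ✓.
  U = {C, D, F}: f^{-1}(U) = {p3, p4} ∉ τ_X ✗.
  U = {C, E, F}: f^{-1}(U) = {p1, p2} ∉ τ_X ✗.
  U = {C, D, E, F}: f^{-1}(U) = {p1, p2, p3, p4} ∈ τ_X ✓.
Found U = {C, D} with f^{-1}(U) = {p3, p4} not in τ_X. Therefore f is NOT continuous.


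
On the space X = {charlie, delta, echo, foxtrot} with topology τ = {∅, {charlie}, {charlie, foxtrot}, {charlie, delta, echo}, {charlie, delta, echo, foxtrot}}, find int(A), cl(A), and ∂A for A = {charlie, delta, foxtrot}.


int(A) = {charlie, foxtrot}, cl(A) = {charlie, delta, echo, foxtrot}, ∂A = {delta, echo}.

Closed sets in (X, τ) are complements of opens:
  closed(X, τ) = {∅, {foxtrot}, {delta, echo}, {delta, echo, foxtrot}, {charlie, delta, echo, foxtrot}}.
int(A) = ⋃ {U ∈ τ : U ⊆ A}. Opens contained in A: ∅, {charlie}, {charlie, foxtrot}.
Taking the union of these: int(A) = {charlie, foxtrot}.
cl(A) = ⋂ {C closed : A ⊆ C}. Closed sets containing A: {charlie, delta, echo, foxtrot}.
Intersecting these: cl(A) = {charlie, delta, echo, foxtrot}.
∂A = cl(A) ∖ int(A) = {charlie, delta, echo, foxtrot} ∖ {charlie, foxtrot} = {delta, echo}.


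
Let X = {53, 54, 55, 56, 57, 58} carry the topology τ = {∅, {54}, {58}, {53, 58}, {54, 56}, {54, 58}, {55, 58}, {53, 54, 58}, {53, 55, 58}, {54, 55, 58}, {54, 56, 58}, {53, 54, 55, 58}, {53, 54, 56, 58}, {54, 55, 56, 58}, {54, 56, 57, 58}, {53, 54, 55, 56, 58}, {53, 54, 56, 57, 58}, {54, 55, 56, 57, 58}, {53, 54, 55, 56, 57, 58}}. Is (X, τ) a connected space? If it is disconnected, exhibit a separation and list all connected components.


(X, τ) is connected.

Find clopen sets (U ∈ τ with X ∖ U ∈ τ):
  U = ∅, X ∖ U = {53, 54, 55, 56, 57, 58} — both open, so U is clopen.
  U = {53, 54, 55, 56, 57, 58}, X ∖ U = ∅ — both open, so U is clopen.
Only trivial clopens (∅ and X) exist, so (X, τ) is connected.
Compute connected components by grouping points that agree on all clopens:
  component: {53, 54, 55, 56, 57, 58}


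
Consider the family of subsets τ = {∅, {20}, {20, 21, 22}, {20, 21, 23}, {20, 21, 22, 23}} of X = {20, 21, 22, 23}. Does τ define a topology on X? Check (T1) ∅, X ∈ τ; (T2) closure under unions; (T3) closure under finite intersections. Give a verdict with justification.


τ is NOT a topology on X.

Axiom (T1): ∅ ∈ τ? Yes; X ∈ τ? Yes.
Axiom (T2/T3): check pairwise unions and intersections of members of τ.
Counterexample for (T3): {20, 21, 22} ∩ {20, 21, 23} = {20, 21} ∉ τ. Therefore τ is NOT a topology.


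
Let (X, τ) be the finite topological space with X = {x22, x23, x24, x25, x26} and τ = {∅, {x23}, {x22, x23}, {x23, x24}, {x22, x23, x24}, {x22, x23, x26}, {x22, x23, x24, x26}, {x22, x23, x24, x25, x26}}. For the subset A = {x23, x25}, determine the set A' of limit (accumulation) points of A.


A' = {x22, x24, x25, x26}

For each x ∈ X, list the open sets U ∈ τ with x ∈ U, then check whether U ∩ (A ∖ {x}) ≠ ∅ for every such U.
  x = x22: opens ∋ x are {x22, x23}, {x22, x23, x24}, {x22, x23, x26}, {x22, x23, x24, x26}, {x22, x23, x24, x25, x26}; each meets A ∖ {x22}, so x IS a limit point.
  x = x23: open {x23} ∋ x has {x23} ∩ (A ∖ {x23}) = ∅, so x is NOT a limit point.
  x = x24: opens ∋ x are {x23, x24}, {x22, x23, x24}, {x22, x23, x24, x26}, {x22, x23, x24, x25, x26}; each meets A ∖ {x24}, so x IS a limit point.
  x = x25: opens ∋ x are {x22, x23, x24, x25, x26}; each meets A ∖ {x25}, so x IS a limit point.
  x = x26: opens ∋ x are {x22, x23, x26}, {x22, x23, x24, x26}, {x22, x23, x24, x25, x26}; each meets A ∖ {x26}, so x IS a limit point.
Collecting: A' = {x22, x24, x25, x26}.


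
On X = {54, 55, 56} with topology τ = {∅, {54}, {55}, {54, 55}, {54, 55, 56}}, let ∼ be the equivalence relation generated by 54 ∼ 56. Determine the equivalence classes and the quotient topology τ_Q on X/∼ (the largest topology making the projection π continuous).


X/∼ = {[54=56], [55]}; |τ_Q| = 3.

Equivalence classes: [54=56], [55].
Quotient map π: X → X/∼ sends 54 ↦ [54=56], 55 ↦ [55], 56 ↦ [54=56].
For each subset V ⊆ X/∼, compute π^{-1}(V) ⊆ X and check whether π^{-1}(V) ∈ τ. V is open in τ_Q iff π^{-1}(V) ∈ τ.
  V = {}: π^{-1}(V) = ∅ ∈ τ ✓.
  V = {[54=56]}: π^{-1}(V) = {54, 56} ∉ τ ✗.
  V = {[55]}: π^{-1}(V) = {55} ∈ τ ✓.
  V = {[54=56], [55]}: π^{-1}(V) = {54, 55, 56} ∈ τ ✓.
Open sets in the quotient: τ_Q = {{}, {[55]}, {[54=56], [55]}} (3 elements).


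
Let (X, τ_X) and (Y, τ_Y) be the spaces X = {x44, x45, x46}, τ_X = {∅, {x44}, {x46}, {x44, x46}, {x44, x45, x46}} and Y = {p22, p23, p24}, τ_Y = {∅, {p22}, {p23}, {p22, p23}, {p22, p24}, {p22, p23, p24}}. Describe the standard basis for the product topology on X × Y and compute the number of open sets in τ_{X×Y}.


Basis B = {∅ × ∅, {x44} × {p22}, {x44} × {p23}, {x46} × {p22}, {x46} × {p23}, {x44} × {p22, p23}, {x44} × {p22, p24}, {x44, x46} × {p22}, {x44, x46} × {p23}, {x46} × {p22, p23}, {x46} × {p22, p24}, {x44} × {p22, p23, p24}, {x44, x45, x46} × {p22}, {x44, x45, x46} × {p23}, {x46} × {p22, p23, p24}, {x44, x46} × {p22, p23}, {x44, x46} × {p22, p24}, {x44, x46} × {p22, p23, p24}, {x44, x45, x46} × {p22, p23}, {x44, x45, x46} × {p22, p24}, {x44, x45, x46} × {p22, p23, p24}}; |τ_{X×Y}| = 70.

Enumerate products U × V with U ∈ τ_X, V ∈ τ_Y (deduplicated):
  ∅ × ∅ = {} (∅)
  {x44} × {p22} = {(x44,p22)}
  {x44} × {p23} = {(x44,p23)}
  {x46} × {p22} = {(x46,p22)}
  {x46} × {p23} = {(x46,p23)}
  {x44} × {p22, p23} = {(x44,p22), (x44,p23)}
  {x44} × {p22, p24} = {(x44,p22), (x44,p24)}
  {x44, x46} × {p22} = {(x44,p22), (x46,p22)}
  {x44, x46} × {p23} = {(x44,p23), (x46,p23)}
  {x46} × {p22, p23} = {(x46,p22), (x46,p23)}
  {x46} × {p22, p24} = {(x46,p22), (x46,p24)}
  {x44} × {p22, p23, p24} = {(x44,p22), (x44,p23), (x44,p24)}
  {x44, x45, x46} × {p22} = {(x44,p22), (x45,p22), (x46,p22)}
  {x44, x45, x46} × {p23} = {(x44,p23), (x45,p23), (x46,p23)}
  {x46} × {p22, p23, p24} = {(x46,p22), (x46,p23), (x46,p24)}
  {x44, x46} × {p22, p23} = {(x44,p22), (x44,p23), (x46,p22), (x46,p23)}
  {x44, x46} × {p22, p24} = {(x44,p22), (x44,p24), (x46,p22), (x46,p24)}
  {x44, x46} × {p22, p23, p24} = {(x44,p22), (x44,p23), (x44,p24), (x46,p22), (x46,p23), (x46,p24)}
  {x44, x45, x46} × {p22, p23} = {(x44,p22), (x44,p23), (x45,p22), (x45,p23), (x46,p22), (x46,p23)}
  {x44, x45, x46} × {p22, p24} = {(x44,p22), (x44,p24), (x45,p22), (x45,p24), (x46,p22), (x46,p24)}
  {x44, x45, x46} × {p22, p23, p24} = {(x44,p22), (x44,p23), (x44,p24), (x45,p22), (x45,p23), (x45,p24), (x46,p22), (x46,p23), (x46,p24)}
These 21 distinct sets form the basis B.
Close under arbitrary unions to get τ_{X×Y}; counting gives |τ_{X×Y}| = 70.


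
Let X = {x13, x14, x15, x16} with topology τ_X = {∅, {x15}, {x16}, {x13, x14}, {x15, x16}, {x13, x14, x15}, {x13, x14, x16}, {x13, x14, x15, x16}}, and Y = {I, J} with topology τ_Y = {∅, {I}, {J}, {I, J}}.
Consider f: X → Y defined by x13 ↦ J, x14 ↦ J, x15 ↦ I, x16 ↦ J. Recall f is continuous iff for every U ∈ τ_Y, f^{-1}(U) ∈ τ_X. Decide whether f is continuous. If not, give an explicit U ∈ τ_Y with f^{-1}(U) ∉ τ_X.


f IS continuous.

Compute f^{-1}(U) for each U ∈ τ_Y:
  U = ∅: f^{-1}(U) = ∅ ∈ τ_X ✓.
  U = {I}: f^{-1}(U) = {x15} ∈ τ_X ✓.
  U = {J}: f^{-1}(U) = {x13, x14, x16} ∈ τ_X ✓.
  U = {I, J}: f^{-1}(U) = {x13, x14, x15, x16} ∈ τ_X ✓.
Every preimage lies in τ_X, so f IS continuous.


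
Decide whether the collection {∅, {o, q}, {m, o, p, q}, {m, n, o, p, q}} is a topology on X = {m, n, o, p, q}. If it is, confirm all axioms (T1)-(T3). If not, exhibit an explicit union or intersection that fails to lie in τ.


τ IS a topology on X.

Axiom (T1): ∅ ∈ τ? Yes; X ∈ τ? Yes.
Axiom (T2/T3): check pairwise unions and intersections of members of τ.
All pairwise intersections and unions checked — each lies in τ. Therefore τ satisfies (T1), (T2), (T3): it IS a topology on X.


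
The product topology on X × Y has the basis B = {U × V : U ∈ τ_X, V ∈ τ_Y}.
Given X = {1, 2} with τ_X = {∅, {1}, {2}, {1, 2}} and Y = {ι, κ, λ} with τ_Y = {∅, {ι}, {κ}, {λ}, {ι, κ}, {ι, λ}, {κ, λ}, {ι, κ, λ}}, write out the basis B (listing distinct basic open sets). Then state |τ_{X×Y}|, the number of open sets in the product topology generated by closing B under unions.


Basis B = {∅ × ∅, {1} × {ι}, {1} × {κ}, {1} × {λ}, {2} × {ι}, {2} × {κ}, {2} × {λ}, {1} × {ι, κ}, {1} × {ι, λ}, {1, 2} × {ι}, {1} × {κ, λ}, {1, 2} × {κ}, {1, 2} × {λ}, {2} × {ι, κ}, {2} × {ι, λ}, {2} × {κ, λ}, {1} × {ι, κ, λ}, {2} × {ι, κ, λ}, {1, 2} × {ι, κ}, {1, 2} × {ι, λ}, {1, 2} × {κ, λ}, {1, 2} × {ι, κ, λ}}; |τ_{X×Y}| = 64.

Enumerate products U × V with U ∈ τ_X, V ∈ τ_Y (deduplicated):
  ∅ × ∅ = {} (∅)
  {1} × {ι} = {(1,ι)}
  {1} × {κ} = {(1,κ)}
  {1} × {λ} = {(1,λ)}
  {2} × {ι} = {(2,ι)}
  {2} × {κ} = {(2,κ)}
  {2} × {λ} = {(2,λ)}
  {1} × {ι, κ} = {(1,ι), (1,κ)}
  {1} × {ι, λ} = {(1,ι), (1,λ)}
  {1, 2} × {ι} = {(1,ι), (2,ι)}
  {1} × {κ, λ} = {(1,κ), (1,λ)}
  {1, 2} × {κ} = {(1,κ), (2,κ)}
  {1, 2} × {λ} = {(1,λ), (2,λ)}
  {2} × {ι, κ} = {(2,ι), (2,κ)}
  {2} × {ι, λ} = {(2,ι), (2,λ)}
  {2} × {κ, λ} = {(2,κ), (2,λ)}
  {1} × {ι, κ, λ} = {(1,ι), (1,κ), (1,λ)}
  {2} × {ι, κ, λ} = {(2,ι), (2,κ), (2,λ)}
  {1, 2} × {ι, κ} = {(1,ι), (1,κ), (2,ι), (2,κ)}
  {1, 2} × {ι, λ} = {(1,ι), (1,λ), (2,ι), (2,λ)}
  {1, 2} × {κ, λ} = {(1,κ), (1,λ), (2,κ), (2,λ)}
  {1, 2} × {ι, κ, λ} = {(1,ι), (1,κ), (1,λ), (2,ι), (2,κ), (2,λ)}
These 22 distinct sets form the basis B.
Close under arbitrary unions to get τ_{X×Y}; counting gives |τ_{X×Y}| = 64.


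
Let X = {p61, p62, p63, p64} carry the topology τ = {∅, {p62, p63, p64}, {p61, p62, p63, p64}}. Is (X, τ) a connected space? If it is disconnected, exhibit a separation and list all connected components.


(X, τ) is connected.

Find clopen sets (U ∈ τ with X ∖ U ∈ τ):
  U = ∅, X ∖ U = {p61, p62, p63, p64} — both open, so U is clopen.
  U = {p61, p62, p63, p64}, X ∖ U = ∅ — both open, so U is clopen.
Only trivial clopens (∅ and X) exist, so (X, τ) is connected.
Compute connected components by grouping points that agree on all clopens:
  component: {p61, p62, p63, p64}


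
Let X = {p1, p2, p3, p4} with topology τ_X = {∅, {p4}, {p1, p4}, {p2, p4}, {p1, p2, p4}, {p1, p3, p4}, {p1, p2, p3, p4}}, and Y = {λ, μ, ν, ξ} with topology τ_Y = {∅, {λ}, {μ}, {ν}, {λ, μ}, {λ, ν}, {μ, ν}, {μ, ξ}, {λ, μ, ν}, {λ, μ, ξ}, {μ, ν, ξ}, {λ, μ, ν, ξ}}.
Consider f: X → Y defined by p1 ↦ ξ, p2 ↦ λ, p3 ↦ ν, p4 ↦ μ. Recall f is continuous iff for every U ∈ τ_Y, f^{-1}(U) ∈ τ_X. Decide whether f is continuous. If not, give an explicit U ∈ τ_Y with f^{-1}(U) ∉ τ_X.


f is NOT continuous.

Compute f^{-1}(U) for each U ∈ τ_Y:
  U = ∅: f^{-1}(U) = ∅ ∈ τ_X ✓.
  U = {λ}: f^{-1}(U) = {p2} ∉ τ_X ✗.
  U = {μ}: f^{-1}(U) = {p4} ∈ τ_X ✓.
  U = {ν}: f^{-1}(U) = {p3} ∉ τ_X ✗.
  U = {λ, μ}: f^{-1}(U) = {p2, p4} ∈ τ_X ✓.
  U = {λ, ν}: f^{-1}(U) = {p2, p3} ∉ τ_X ✗.
  U = {μ, ν}: f^{-1}(U) = {p3, p4} ∉ τ_X ✗.
  U = {μ, ξ}: f^{-1}(U) = {p1, p4} ∈ τ_X ✓.
  U = {λ, μ, ν}: f^{-1}(U) = {p2, p3, p4} ∉ τ_X ✗.
  U = {λ, μ, ξ}: f^{-1}(U) = {p1, p2, p4} ∈ τ_X ✓.
  U = {μ, ν, ξ}: f^{-1}(U) = {p1, p3, p4} ∈ τ_X ✓.
  U = {λ, μ, ν, ξ}: f^{-1}(U) = {p1, p2, p3, p4} ∈ τ_X ✓.
Found U = {λ} with f^{-1}(U) = {p2} not in τ_X. Therefore f is NOT continuous.


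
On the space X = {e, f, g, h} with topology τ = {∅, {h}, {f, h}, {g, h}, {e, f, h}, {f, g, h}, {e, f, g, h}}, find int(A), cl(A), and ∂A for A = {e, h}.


int(A) = {h}, cl(A) = {e, f, g, h}, ∂A = {e, f, g}.

Closed sets in (X, τ) are complements of opens:
  closed(X, τ) = {∅, {e}, {g}, {e, f}, {e, g}, {e, f, g}, {e, f, g, h}}.
int(A) = ⋃ {U ∈ τ : U ⊆ A}. Opens contained in A: ∅, {h}.
Taking the union of these: int(A) = {h}.
cl(A) = ⋂ {C closed : A ⊆ C}. Closed sets containing A: {e, f, g, h}.
Intersecting these: cl(A) = {e, f, g, h}.
∂A = cl(A) ∖ int(A) = {e, f, g, h} ∖ {h} = {e, f, g}.


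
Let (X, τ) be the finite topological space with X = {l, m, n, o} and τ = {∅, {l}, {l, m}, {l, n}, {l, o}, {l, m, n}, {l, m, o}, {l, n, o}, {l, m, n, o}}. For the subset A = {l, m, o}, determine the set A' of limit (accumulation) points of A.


A' = {m, n, o}

For each x ∈ X, list the open sets U ∈ τ with x ∈ U, then check whether U ∩ (A ∖ {x}) ≠ ∅ for every such U.
  x = l: open {l} ∋ x has {l} ∩ (A ∖ {l}) = ∅, so x is NOT a limit point.
  x = m: opens ∋ x are {l, m}, {l, m, n}, {l, m, o}, {l, m, n, o}; each meets A ∖ {m}, so x IS a limit point.
  x = n: opens ∋ x are {l, n}, {l, m, n}, {l, n, o}, {l, m, n, o}; each meets A ∖ {n}, so x IS a limit point.
  x = o: opens ∋ x are {l, o}, {l, m, o}, {l, n, o}, {l, m, n, o}; each meets A ∖ {o}, so x IS a limit point.
Collecting: A' = {m, n, o}.


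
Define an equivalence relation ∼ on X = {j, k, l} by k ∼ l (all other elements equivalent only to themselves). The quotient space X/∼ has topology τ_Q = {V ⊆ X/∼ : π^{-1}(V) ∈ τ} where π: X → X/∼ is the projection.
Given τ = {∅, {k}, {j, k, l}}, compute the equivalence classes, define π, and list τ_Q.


X/∼ = {[j], [k=l]}; |τ_Q| = 2.

Equivalence classes: [j], [k=l].
Quotient map π: X → X/∼ sends j ↦ [j], k ↦ [k=l], l ↦ [k=l].
For each subset V ⊆ X/∼, compute π^{-1}(V) ⊆ X and check whether π^{-1}(V) ∈ τ. V is open in τ_Q iff π^{-1}(V) ∈ τ.
  V = {}: π^{-1}(V) = ∅ ∈ τ ✓.
  V = {[j]}: π^{-1}(V) = {j} ∉ τ ✗.
  V = {[k=l]}: π^{-1}(V) = {k, l} ∉ τ ✗.
  V = {[j], [k=l]}: π^{-1}(V) = {j, k, l} ∈ τ ✓.
Open sets in the quotient: τ_Q = {{}, {[j], [k=l]}} (2 elements).


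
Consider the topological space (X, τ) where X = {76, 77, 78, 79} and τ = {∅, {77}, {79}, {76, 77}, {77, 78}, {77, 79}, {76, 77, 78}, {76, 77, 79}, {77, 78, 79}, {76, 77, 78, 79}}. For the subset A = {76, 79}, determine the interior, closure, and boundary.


int(A) = {79}, cl(A) = {76, 79}, ∂A = {76}.

Closed sets in (X, τ) are complements of opens:
  closed(X, τ) = {∅, {76}, {78}, {79}, {76, 78}, {76, 79}, {78, 79}, {76, 77, 78}, {76, 78, 79}, {76, 77, 78, 79}}.
int(A) = ⋃ {U ∈ τ : U ⊆ A}. Opens contained in A: ∅, {79}.
Taking the union of these: int(A) = {79}.
cl(A) = ⋂ {C closed : A ⊆ C}. Closed sets containing A: {76, 79}, {76, 78, 79}, {76, 77, 78, 79}.
Intersecting these: cl(A) = {76, 79}.
∂A = cl(A) ∖ int(A) = {76, 79} ∖ {79} = {76}.


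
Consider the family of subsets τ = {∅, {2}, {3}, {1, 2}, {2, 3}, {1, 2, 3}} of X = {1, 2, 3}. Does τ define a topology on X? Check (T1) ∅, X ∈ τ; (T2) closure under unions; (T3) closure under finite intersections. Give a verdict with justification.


τ IS a topology on X.

Axiom (T1): ∅ ∈ τ? Yes; X ∈ τ? Yes.
Axiom (T2/T3): check pairwise unions and intersections of members of τ.
All pairwise intersections and unions checked — each lies in τ. Therefore τ satisfies (T1), (T2), (T3): it IS a topology on X.


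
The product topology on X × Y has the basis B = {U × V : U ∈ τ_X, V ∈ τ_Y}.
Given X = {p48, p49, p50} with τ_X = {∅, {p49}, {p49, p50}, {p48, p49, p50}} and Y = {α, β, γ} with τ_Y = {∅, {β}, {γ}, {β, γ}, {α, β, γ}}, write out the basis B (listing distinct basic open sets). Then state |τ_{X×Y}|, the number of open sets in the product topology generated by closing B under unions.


Basis B = {∅ × ∅, {p49} × {β}, {p49} × {γ}, {p49} × {β, γ}, {p49, p50} × {β}, {p49, p50} × {γ}, {p48, p49, p50} × {β}, {p48, p49, p50} × {γ}, {p49} × {α, β, γ}, {p49, p50} × {β, γ}, {p48, p49, p50} × {β, γ}, {p49, p50} × {α, β, γ}, {p48, p49, p50} × {α, β, γ}}; |τ_{X×Y}| = 30.

Enumerate products U × V with U ∈ τ_X, V ∈ τ_Y (deduplicated):
  ∅ × ∅ = {} (∅)
  {p49} × {β} = {(p49,β)}
  {p49} × {γ} = {(p49,γ)}
  {p49} × {β, γ} = {(p49,β), (p49,γ)}
  {p49, p50} × {β} = {(p49,β), (p50,β)}
  {p49, p50} × {γ} = {(p49,γ), (p50,γ)}
  {p48, p49, p50} × {β} = {(p48,β), (p49,β), (p50,β)}
  {p48, p49, p50} × {γ} = {(p48,γ), (p49,γ), (p50,γ)}
  {p49} × {α, β, γ} = {(p49,α), (p49,β), (p49,γ)}
  {p49, p50} × {β, γ} = {(p49,β), (p49,γ), (p50,β), (p50,γ)}
  {p48, p49, p50} × {β, γ} = {(p48,β), (p48,γ), (p49,β), (p49,γ), (p50,β), (p50,γ)}
  {p49, p50} × {α, β, γ} = {(p49,α), (p49,β), (p49,γ), (p50,α), (p50,β), (p50,γ)}
  {p48, p49, p50} × {α, β, γ} = {(p48,α), (p48,β), (p48,γ), (p49,α), (p49,β), (p49,γ), (p50,α), (p50,β), (p50,γ)}
These 13 distinct sets form the basis B.
Close under arbitrary unions to get τ_{X×Y}; counting gives |τ_{X×Y}| = 30.


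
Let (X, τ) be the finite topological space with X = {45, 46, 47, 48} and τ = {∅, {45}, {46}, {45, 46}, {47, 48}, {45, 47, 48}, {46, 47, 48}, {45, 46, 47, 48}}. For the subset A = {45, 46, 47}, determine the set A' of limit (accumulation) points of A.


A' = {48}

For each x ∈ X, list the open sets U ∈ τ with x ∈ U, then check whether U ∩ (A ∖ {x}) ≠ ∅ for every such U.
  x = 45: open {45} ∋ x has {45} ∩ (A ∖ {45}) = ∅, so x is NOT a limit point.
  x = 46: open {46} ∋ x has {46} ∩ (A ∖ {46}) = ∅, so x is NOT a limit point.
  x = 47: open {47, 48} ∋ x has {47, 48} ∩ (A ∖ {47}) = ∅, so x is NOT a limit point.
  x = 48: opens ∋ x are {47, 48}, {45, 47, 48}, {46, 47, 48}, {45, 46, 47, 48}; each meets A ∖ {48}, so x IS a limit point.
Collecting: A' = {48}.


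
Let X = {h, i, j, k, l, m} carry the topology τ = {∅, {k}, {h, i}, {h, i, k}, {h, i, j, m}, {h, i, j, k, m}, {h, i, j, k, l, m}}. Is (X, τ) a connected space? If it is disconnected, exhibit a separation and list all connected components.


(X, τ) is connected.

Find clopen sets (U ∈ τ with X ∖ U ∈ τ):
  U = ∅, X ∖ U = {h, i, j, k, l, m} — both open, so U is clopen.
  U = {h, i, j, k, l, m}, X ∖ U = ∅ — both open, so U is clopen.
Only trivial clopens (∅ and X) exist, so (X, τ) is connected.
Compute connected components by grouping points that agree on all clopens:
  component: {h, i, j, k, l, m}


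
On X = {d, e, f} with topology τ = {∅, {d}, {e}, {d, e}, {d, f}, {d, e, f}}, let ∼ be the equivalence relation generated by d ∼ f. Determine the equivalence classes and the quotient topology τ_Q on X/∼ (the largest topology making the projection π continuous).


X/∼ = {[d=f], [e]}; |τ_Q| = 4.

Equivalence classes: [d=f], [e].
Quotient map π: X → X/∼ sends d ↦ [d=f], e ↦ [e], f ↦ [d=f].
For each subset V ⊆ X/∼, compute π^{-1}(V) ⊆ X and check whether π^{-1}(V) ∈ τ. V is open in τ_Q iff π^{-1}(V) ∈ τ.
  V = {}: π^{-1}(V) = ∅ ∈ τ ✓.
  V = {[d=f]}: π^{-1}(V) = {d, f} ∈ τ ✓.
  V = {[e]}: π^{-1}(V) = {e} ∈ τ ✓.
  V = {[d=f], [e]}: π^{-1}(V) = {d, e, f} ∈ τ ✓.
Open sets in the quotient: τ_Q = {{}, {[d=f]}, {[e]}, {[d=f], [e]}} (4 elements).


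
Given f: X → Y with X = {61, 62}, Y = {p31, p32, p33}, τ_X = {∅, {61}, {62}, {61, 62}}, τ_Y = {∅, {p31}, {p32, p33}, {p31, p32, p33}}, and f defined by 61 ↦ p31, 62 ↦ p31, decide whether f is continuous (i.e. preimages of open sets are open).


f IS continuous.

Compute f^{-1}(U) for each U ∈ τ_Y:
  U = ∅: f^{-1}(U) = ∅ ∈ τ_X ✓.
  U = {p31}: f^{-1}(U) = {61, 62} ∈ τ_X ✓.
  U = {p32, p33}: f^{-1}(U) = ∅ ∈ τ_X ✓.
  U = {p31, p32, p33}: f^{-1}(U) = {61, 62} ∈ τ_X ✓.
Every preimage lies in τ_X, so f IS continuous.


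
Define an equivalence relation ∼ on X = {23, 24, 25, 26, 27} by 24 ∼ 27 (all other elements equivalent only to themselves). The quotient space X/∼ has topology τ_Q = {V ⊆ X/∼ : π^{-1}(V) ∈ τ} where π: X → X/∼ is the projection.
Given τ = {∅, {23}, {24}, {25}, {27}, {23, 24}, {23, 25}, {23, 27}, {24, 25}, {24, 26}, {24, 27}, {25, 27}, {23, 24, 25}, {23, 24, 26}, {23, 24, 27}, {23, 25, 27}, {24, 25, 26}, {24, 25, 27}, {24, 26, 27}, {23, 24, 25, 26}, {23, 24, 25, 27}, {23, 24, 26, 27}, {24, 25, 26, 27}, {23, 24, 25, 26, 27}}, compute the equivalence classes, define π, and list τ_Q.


X/∼ = {[23], [24=27], [25], [26]}; |τ_Q| = 12.

Equivalence classes: [23], [24=27], [25], [26].
Quotient map π: X → X/∼ sends 23 ↦ [23], 24 ↦ [24=27], 25 ↦ [25], 26 ↦ [26], 27 ↦ [24=27].
For each subset V ⊆ X/∼, compute π^{-1}(V) ⊆ X and check whether π^{-1}(V) ∈ τ. V is open in τ_Q iff π^{-1}(V) ∈ τ.
  V = {}: π^{-1}(V) = ∅ ∈ τ ✓.
  V = {[23]}: π^{-1}(V) = {23} ∈ τ ✓.
  V = {[24=27]}: π^{-1}(V) = {24, 27} ∈ τ ✓.
  V = {[23], [24=27]}: π^{-1}(V) = {23, 24, 27} ∈ τ ✓.
  V = {[25]}: π^{-1}(V) = {25} ∈ τ ✓.
  V = {[23], [25]}: π^{-1}(V) = {23, 25} ∈ τ ✓.
  V = {[24=27], [25]}: π^{-1}(V) = {24, 25, 27} ∈ τ ✓.
  V = {[23], [24=27], [25]}: π^{-1}(V) = {23, 24, 25, 27} ∈ τ ✓.
  V = {[26]}: π^{-1}(V) = {26} ∉ τ ✗.
  V = {[23], [26]}: π^{-1}(V) = {23, 26} ∉ τ ✗.
  V = {[24=27], [26]}: π^{-1}(V) = {24, 26, 27} ∈ τ ✓.
  V = {[23], [24=27], [26]}: π^{-1}(V) = {23, 24, 26, 27} ∈ τ ✓.
  V = {[25], [26]}: π^{-1}(V) = {25, 26} ∉ τ ✗.
  V = {[23], [25], [26]}: π^{-1}(V) = {23, 25, 26} ∉ τ ✗.
  V = {[24=27], [25], [26]}: π^{-1}(V) = {24, 25, 26, 27} ∈ τ ✓.
  V = {[23], [24=27], [25], [26]}: π^{-1}(V) = {23, 24, 25, 26, 27} ∈ τ ✓.
Open sets in the quotient: τ_Q = {{}, {[23]}, {[24=27]}, {[23], [24=27]}, {[25]}, {[23], [25]}, {[24=27], [25]}, {[23], [24=27], [25]}, {[24=27], [26]}, {[23], [24=27], [26]}, {[24=27], [25], [26]}, {[23], [24=27], [25], [26]}} (12 elements).


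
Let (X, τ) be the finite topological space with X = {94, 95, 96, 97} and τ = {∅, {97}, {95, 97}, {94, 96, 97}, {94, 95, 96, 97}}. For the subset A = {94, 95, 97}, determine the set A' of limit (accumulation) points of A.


A' = {94, 95, 96}

For each x ∈ X, list the open sets U ∈ τ with x ∈ U, then check whether U ∩ (A ∖ {x}) ≠ ∅ for every such U.
  x = 94: opens ∋ x are {94, 96, 97}, {94, 95, 96, 97}; each meets A ∖ {94}, so x IS a limit point.
  x = 95: opens ∋ x are {95, 97}, {94, 95, 96, 97}; each meets A ∖ {95}, so x IS a limit point.
  x = 96: opens ∋ x are {94, 96, 97}, {94, 95, 96, 97}; each meets A ∖ {96}, so x IS a limit point.
  x = 97: open {97} ∋ x has {97} ∩ (A ∖ {97}) = ∅, so x is NOT a limit point.
Collecting: A' = {94, 95, 96}.


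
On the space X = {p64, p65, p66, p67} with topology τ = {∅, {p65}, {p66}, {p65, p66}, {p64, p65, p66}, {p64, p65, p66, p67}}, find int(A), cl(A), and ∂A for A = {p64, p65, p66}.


int(A) = {p64, p65, p66}, cl(A) = {p64, p65, p66, p67}, ∂A = {p67}.

Closed sets in (X, τ) are complements of opens:
  closed(X, τ) = {∅, {p67}, {p64, p67}, {p64, p65, p67}, {p64, p66, p67}, {p64, p65, p66, p67}}.
int(A) = ⋃ {U ∈ τ : U ⊆ A}. Opens contained in A: ∅, {p65}, {p66}, {p65, p66}, {p64, p65, p66}.
Taking the union of these: int(A) = {p64, p65, p66}.
cl(A) = ⋂ {C closed : A ⊆ C}. Closed sets containing A: {p64, p65, p66, p67}.
Intersecting these: cl(A) = {p64, p65, p66, p67}.
∂A = cl(A) ∖ int(A) = {p64, p65, p66, p67} ∖ {p64, p65, p66} = {p67}.


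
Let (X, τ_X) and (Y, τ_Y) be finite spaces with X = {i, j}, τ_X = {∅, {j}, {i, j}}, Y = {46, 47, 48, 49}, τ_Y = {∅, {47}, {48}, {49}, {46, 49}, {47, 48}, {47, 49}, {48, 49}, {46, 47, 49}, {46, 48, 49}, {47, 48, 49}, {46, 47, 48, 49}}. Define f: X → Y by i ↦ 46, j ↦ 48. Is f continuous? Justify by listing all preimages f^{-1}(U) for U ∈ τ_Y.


f is NOT continuous.

Compute f^{-1}(U) for each U ∈ τ_Y:
  U = ∅: f^{-1}(U) = ∅ ∈ τ_X ✓.
  U = {47}: f^{-1}(U) = ∅ ∈ τ_X ✓.
  U = {48}: f^{-1}(U) = {j} ∈ τ_X ✓.
  U = {49}: f^{-1}(U) = ∅ ∈ τ_X ✓.
  U = {46, 49}: f^{-1}(U) = {i} ∉ τ_X ✗.
  U = {47, 48}: f^{-1}(U) = {j} ∈ τ_X ✓.
  U = {47, 49}: f^{-1}(U) = ∅ ∈ τ_X ✓.
  U = {48, 49}: f^{-1}(U) = {j} ∈ τ_X ✓.
  U = {46, 47, 49}: f^{-1}(U) = {i} ∉ τ_X ✗.
  U = {46, 48, 49}: f^{-1}(U) = {i, j} ∈ τ_X ✓.
  U = {47, 48, 49}: f^{-1}(U) = {j} ∈ τ_X ✓.
  U = {46, 47, 48, 49}: f^{-1}(U) = {i, j} ∈ τ_X ✓.
Found U = {46, 49} with f^{-1}(U) = {i} not in τ_X. Therefore f is NOT continuous.


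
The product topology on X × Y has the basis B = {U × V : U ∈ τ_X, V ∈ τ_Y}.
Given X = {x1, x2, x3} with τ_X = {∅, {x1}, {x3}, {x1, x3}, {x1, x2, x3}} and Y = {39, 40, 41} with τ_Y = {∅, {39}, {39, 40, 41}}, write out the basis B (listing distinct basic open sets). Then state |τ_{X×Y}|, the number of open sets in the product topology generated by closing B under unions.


Basis B = {∅ × ∅, {x1} × {39}, {x3} × {39}, {x1, x3} × {39}, {x1} × {39, 40, 41}, {x1, x2, x3} × {39}, {x3} × {39, 40, 41}, {x1, x3} × {39, 40, 41}, {x1, x2, x3} × {39, 40, 41}}; |τ_{X×Y}| = 14.

Enumerate products U × V with U ∈ τ_X, V ∈ τ_Y (deduplicated):
  ∅ × ∅ = {} (∅)
  {x1} × {39} = {(x1,39)}
  {x3} × {39} = {(x3,39)}
  {x1, x3} × {39} = {(x1,39), (x3,39)}
  {x1} × {39, 40, 41} = {(x1,39), (x1,40), (x1,41)}
  {x1, x2, x3} × {39} = {(x1,39), (x2,39), (x3,39)}
  {x3} × {39, 40, 41} = {(x3,39), (x3,40), (x3,41)}
  {x1, x3} × {39, 40, 41} = {(x1,39), (x1,40), (x1,41), (x3,39), (x3,40), (x3,41)}
  {x1, x2, x3} × {39, 40, 41} = {(x1,39), (x1,40), (x1,41), (x2,39), (x2,40), (x2,41), (x3,39), (x3,40), (x3,41)}
These 9 distinct sets form the basis B.
Close under arbitrary unions to get τ_{X×Y}; counting gives |τ_{X×Y}| = 14.


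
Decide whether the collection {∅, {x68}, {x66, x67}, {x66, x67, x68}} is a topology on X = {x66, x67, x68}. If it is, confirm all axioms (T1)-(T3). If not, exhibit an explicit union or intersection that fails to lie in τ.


τ IS a topology on X.

Axiom (T1): ∅ ∈ τ? Yes; X ∈ τ? Yes.
Axiom (T2/T3): check pairwise unions and intersections of members of τ.
All pairwise intersections and unions checked — each lies in τ. Therefore τ satisfies (T1), (T2), (T3): it IS a topology on X.


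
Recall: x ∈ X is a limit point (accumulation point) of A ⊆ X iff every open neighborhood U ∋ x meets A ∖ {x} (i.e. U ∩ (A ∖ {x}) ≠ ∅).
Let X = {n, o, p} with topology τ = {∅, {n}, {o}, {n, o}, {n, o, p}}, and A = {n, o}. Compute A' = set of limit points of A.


A' = {p}

For each x ∈ X, list the open sets U ∈ τ with x ∈ U, then check whether U ∩ (A ∖ {x}) ≠ ∅ for every such U.
  x = n: open {n} ∋ x has {n} ∩ (A ∖ {n}) = ∅, so x is NOT a limit point.
  x = o: open {o} ∋ x has {o} ∩ (A ∖ {o}) = ∅, so x is NOT a limit point.
  x = p: opens ∋ x are {n, o, p}; each meets A ∖ {p}, so x IS a limit point.
Collecting: A' = {p}.


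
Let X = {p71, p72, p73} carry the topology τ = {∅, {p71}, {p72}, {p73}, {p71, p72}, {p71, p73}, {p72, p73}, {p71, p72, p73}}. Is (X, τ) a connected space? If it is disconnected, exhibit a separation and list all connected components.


(X, τ) is disconnected; components = [{p71}, {p72}, {p73}].

Find clopen sets (U ∈ τ with X ∖ U ∈ τ):
  U = ∅, X ∖ U = {p71, p72, p73} — both open, so U is clopen.
  U = {p71}, X ∖ U = {p72, p73} — both open, so U is clopen.
  U = {p72}, X ∖ U = {p71, p73} — both open, so U is clopen.
  U = {p73}, X ∖ U = {p71, p72} — both open, so U is clopen.
  U = {p71, p72}, X ∖ U = {p73} — both open, so U is clopen.
  U = {p71, p73}, X ∖ U = {p72} — both open, so U is clopen.
  U = {p72, p73}, X ∖ U = {p71} — both open, so U is clopen.
  U = {p71, p72, p73}, X ∖ U = ∅ — both open, so U is clopen.
Nontrivial clopen(s) exist: e.g. {p71, p73}. So (X, τ) is disconnected.
Compute connected components by grouping points that agree on all clopens:
  component: {p71}
  component: {p72}
  component: {p73}


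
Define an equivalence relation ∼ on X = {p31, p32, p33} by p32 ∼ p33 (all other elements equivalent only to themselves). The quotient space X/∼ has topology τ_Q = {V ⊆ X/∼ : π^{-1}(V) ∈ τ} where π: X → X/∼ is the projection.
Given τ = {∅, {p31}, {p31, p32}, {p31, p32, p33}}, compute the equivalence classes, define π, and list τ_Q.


X/∼ = {[p31], [p32=p33]}; |τ_Q| = 3.

Equivalence classes: [p31], [p32=p33].
Quotient map π: X → X/∼ sends p31 ↦ [p31], p32 ↦ [p32=p33], p33 ↦ [p32=p33].
For each subset V ⊆ X/∼, compute π^{-1}(V) ⊆ X and check whether π^{-1}(V) ∈ τ. V is open in τ_Q iff π^{-1}(V) ∈ τ.
  V = {}: π^{-1}(V) = ∅ ∈ τ ✓.
  V = {[p31]}: π^{-1}(V) = {p31} ∈ τ ✓.
  V = {[p32=p33]}: π^{-1}(V) = {p32, p33} ∉ τ ✗.
  V = {[p31], [p32=p33]}: π^{-1}(V) = {p31, p32, p33} ∈ τ ✓.
Open sets in the quotient: τ_Q = {{}, {[p31]}, {[p31], [p32=p33]}} (3 elements).
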